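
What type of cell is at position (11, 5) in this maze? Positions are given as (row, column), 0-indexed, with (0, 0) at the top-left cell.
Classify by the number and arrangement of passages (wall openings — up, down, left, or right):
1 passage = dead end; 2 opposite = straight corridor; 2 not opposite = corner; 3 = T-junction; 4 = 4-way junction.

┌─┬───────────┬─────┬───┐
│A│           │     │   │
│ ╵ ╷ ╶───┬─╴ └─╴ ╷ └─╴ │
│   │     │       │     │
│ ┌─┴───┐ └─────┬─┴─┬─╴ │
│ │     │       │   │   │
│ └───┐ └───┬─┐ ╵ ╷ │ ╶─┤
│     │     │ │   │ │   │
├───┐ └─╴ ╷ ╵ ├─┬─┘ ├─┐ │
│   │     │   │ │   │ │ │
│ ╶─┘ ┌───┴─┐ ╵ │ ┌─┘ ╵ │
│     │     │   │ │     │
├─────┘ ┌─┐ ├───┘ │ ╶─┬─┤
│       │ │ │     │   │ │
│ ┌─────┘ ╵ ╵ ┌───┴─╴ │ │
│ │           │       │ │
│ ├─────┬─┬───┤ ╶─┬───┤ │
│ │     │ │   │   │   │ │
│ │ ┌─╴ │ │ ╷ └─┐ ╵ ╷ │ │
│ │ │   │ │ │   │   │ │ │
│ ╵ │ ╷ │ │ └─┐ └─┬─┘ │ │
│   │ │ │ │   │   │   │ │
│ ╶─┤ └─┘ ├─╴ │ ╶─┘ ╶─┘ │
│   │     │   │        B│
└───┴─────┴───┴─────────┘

Checking cell at (11, 5):
Number of passages: 1
Cell type: dead end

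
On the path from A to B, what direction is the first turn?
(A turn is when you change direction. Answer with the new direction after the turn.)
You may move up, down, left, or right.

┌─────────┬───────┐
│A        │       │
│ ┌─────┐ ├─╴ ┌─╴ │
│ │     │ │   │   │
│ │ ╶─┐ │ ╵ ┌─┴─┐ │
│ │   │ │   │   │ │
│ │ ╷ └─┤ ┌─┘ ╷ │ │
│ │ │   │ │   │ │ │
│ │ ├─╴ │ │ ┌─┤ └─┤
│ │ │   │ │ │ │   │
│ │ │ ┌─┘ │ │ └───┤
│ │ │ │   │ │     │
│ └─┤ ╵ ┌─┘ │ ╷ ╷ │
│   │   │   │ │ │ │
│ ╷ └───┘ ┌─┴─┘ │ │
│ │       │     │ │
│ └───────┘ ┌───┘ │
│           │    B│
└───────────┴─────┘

Directions: down, down, down, down, down, down, down, down, right, right, right, right, right, up, right, right, up, up, right, down, down, down
First turn direction: right

Solution:

┌─────────┬───────┐
│A        │       │
│ ┌─────┐ ├─╴ ┌─╴ │
│↓│     │ │   │   │
│ │ ╶─┐ │ ╵ ┌─┴─┐ │
│↓│   │ │   │   │ │
│ │ ╷ └─┤ ┌─┘ ╷ │ │
│↓│ │   │ │   │ │ │
│ │ ├─╴ │ │ ┌─┤ └─┤
│↓│ │   │ │ │ │   │
│ │ │ ┌─┘ │ │ └───┤
│↓│ │ │   │ │  ↱ ↓│
│ └─┤ ╵ ┌─┘ │ ╷ ╷ │
│↓  │   │   │ │↑│↓│
│ ╷ └───┘ ┌─┴─┘ │ │
│↓│       │↱ → ↑│↓│
│ └───────┘ ┌───┘ │
│↳ → → → → ↑│    B│
└───────────┴─────┘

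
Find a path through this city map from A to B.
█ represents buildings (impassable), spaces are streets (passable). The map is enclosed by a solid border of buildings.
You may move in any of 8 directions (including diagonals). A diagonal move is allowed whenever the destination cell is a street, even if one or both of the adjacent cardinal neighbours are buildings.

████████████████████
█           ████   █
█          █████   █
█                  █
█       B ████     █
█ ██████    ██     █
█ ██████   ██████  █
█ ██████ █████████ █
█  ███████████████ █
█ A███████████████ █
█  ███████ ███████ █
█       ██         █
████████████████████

Finding the shortest path from A to B:
Movement: 8-directional
Path length: 11 steps
Directions: up → up-left → up → up → up-right → right → right → right → right → right → right

Solution:

████████████████████
█           ████   █
█          █████   █
█                  █
█ →→→→→→B ████     █
█↗██████    ██     █
█↑██████   ██████  █
█↑██████ █████████ █
█ ↖███████████████ █
█ A███████████████ █
█  ███████ ███████ █
█       ██         █
████████████████████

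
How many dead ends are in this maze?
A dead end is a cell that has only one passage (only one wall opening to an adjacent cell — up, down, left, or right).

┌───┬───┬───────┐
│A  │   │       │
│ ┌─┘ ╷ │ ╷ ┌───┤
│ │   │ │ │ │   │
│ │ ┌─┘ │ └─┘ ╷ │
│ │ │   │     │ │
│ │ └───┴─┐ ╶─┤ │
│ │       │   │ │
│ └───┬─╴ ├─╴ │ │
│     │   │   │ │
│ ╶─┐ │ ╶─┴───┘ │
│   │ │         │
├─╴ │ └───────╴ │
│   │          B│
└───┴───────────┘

Checking each cell for number of passages:

Dead ends found at positions:
  (0, 1)
  (0, 7)
  (1, 5)
  (2, 2)
  (4, 5)
  (6, 0)
Total dead ends: 6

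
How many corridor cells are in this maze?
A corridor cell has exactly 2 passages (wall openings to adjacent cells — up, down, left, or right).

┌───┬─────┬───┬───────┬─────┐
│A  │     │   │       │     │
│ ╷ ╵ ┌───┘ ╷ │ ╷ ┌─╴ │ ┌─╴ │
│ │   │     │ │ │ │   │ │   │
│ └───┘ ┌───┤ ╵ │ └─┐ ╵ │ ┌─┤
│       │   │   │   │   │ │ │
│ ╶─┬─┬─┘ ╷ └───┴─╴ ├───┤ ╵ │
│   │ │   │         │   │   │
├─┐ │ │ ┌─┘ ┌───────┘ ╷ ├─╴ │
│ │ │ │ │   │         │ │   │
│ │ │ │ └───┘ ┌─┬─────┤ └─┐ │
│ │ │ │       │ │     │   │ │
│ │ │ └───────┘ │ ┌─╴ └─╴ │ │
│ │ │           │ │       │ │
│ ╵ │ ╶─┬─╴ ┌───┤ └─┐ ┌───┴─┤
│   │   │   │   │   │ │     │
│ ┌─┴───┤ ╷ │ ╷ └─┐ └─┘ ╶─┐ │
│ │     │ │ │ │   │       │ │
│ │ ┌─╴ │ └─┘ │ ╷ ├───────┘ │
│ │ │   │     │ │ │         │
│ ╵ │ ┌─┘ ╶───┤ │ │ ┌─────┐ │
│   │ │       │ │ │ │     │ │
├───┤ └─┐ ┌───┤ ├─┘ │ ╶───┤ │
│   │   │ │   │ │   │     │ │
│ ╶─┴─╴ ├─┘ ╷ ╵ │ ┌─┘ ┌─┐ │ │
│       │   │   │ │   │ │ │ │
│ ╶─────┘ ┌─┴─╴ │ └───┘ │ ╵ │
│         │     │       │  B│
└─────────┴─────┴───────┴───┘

Counting cells with exactly 2 passages:
Total corridor cells: 154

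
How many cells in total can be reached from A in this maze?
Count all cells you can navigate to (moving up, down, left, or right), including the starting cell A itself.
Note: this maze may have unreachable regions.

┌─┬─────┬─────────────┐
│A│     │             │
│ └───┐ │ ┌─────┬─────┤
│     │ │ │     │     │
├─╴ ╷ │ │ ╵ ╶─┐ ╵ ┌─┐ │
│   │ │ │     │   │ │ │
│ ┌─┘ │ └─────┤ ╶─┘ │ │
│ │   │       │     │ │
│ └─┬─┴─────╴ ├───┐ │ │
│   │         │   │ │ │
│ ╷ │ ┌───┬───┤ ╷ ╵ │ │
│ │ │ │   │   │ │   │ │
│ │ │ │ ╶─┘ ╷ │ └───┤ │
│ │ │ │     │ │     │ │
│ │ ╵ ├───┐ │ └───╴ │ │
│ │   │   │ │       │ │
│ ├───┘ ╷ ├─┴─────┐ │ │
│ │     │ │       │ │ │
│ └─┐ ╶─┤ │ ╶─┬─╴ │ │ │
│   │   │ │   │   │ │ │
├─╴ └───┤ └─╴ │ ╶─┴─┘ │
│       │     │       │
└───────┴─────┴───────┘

Using BFS/flood-fill to find all reachable cells from A:
Maze size: 11 × 11 = 121 total cells
79 cell(s) are walled off and cannot be reached from A.
Reachable cells: 42

Reachable region (· marks reachable cells):

┌─┬─────┬─────────────┐
│A│· · ·│             │
│ └───┐ │ ┌─────┬─────┤
│· · ·│·│ │     │     │
├─╴ ╷ │ │ ╵ ╶─┐ ╵ ┌─┐ │
│· ·│·│·│     │   │ │ │
│ ┌─┘ │ └─────┤ ╶─┘ │ │
│·│· ·│· · · ·│     │ │
│ └─┬─┴─────╴ ├───┐ │ │
│· ·│· · · · ·│   │ │ │
│ ╷ │ ┌───┬───┤ ╷ ╵ │ │
│·│·│·│   │   │ │   │ │
│ │ │ │ ╶─┘ ╷ │ └───┤ │
│·│·│·│     │ │     │ │
│ │ ╵ ├───┐ │ └───╴ │ │
│·│· ·│   │ │       │ │
│ ├───┘ ╷ ├─┴─────┐ │ │
│·│     │ │       │ │ │
│ └─┐ ╶─┤ │ ╶─┬─╴ │ │ │
│· ·│   │ │   │   │ │ │
├─╴ └───┤ └─╴ │ ╶─┴─┘ │
│· · · ·│     │       │
└───────┴─────┴───────┘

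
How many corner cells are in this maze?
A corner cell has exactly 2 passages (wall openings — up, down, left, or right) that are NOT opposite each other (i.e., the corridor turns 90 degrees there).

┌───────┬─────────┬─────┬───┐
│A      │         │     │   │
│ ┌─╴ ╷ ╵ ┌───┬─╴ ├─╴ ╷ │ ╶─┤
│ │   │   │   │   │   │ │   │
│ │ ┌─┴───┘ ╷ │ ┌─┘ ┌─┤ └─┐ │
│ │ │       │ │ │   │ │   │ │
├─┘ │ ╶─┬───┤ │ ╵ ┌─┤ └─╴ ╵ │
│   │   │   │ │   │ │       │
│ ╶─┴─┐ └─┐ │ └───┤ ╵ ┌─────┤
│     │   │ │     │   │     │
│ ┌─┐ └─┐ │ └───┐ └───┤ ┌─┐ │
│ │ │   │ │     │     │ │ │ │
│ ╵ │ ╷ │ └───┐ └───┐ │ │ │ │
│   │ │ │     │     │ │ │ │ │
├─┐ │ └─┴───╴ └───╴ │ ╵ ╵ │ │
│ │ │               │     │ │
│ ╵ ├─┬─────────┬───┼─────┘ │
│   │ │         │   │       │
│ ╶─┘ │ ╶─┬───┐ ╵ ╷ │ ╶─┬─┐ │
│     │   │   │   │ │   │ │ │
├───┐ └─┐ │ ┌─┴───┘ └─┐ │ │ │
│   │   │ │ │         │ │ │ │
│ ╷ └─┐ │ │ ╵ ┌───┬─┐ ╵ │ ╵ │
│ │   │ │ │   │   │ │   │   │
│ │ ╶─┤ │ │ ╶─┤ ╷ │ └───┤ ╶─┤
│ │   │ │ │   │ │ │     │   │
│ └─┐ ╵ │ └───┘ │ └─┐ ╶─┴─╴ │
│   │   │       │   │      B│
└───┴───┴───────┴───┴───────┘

Counting corner cells (2 non-opposite passages):
Total corners: 95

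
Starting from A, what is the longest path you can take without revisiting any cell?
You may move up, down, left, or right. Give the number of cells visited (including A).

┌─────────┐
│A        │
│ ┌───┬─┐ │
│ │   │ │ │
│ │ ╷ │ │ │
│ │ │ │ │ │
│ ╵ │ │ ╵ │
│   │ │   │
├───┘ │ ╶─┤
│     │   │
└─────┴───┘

Finding longest simple path using DFS:
Start: (0, 0)
Longest path visits 13 cells
Path: A → down → down → down → right → up → up → right → down → down → down → left → left

Solution:

┌─────────┐
│A        │
│ ┌───┬─┐ │
│↓│↱ ↓│ │ │
│ │ ╷ │ │ │
│↓│↑│↓│ │ │
│ ╵ │ │ ╵ │
│↳ ↑│↓│   │
├───┘ │ ╶─┤
│B ← ↲│   │
└─────┴───┘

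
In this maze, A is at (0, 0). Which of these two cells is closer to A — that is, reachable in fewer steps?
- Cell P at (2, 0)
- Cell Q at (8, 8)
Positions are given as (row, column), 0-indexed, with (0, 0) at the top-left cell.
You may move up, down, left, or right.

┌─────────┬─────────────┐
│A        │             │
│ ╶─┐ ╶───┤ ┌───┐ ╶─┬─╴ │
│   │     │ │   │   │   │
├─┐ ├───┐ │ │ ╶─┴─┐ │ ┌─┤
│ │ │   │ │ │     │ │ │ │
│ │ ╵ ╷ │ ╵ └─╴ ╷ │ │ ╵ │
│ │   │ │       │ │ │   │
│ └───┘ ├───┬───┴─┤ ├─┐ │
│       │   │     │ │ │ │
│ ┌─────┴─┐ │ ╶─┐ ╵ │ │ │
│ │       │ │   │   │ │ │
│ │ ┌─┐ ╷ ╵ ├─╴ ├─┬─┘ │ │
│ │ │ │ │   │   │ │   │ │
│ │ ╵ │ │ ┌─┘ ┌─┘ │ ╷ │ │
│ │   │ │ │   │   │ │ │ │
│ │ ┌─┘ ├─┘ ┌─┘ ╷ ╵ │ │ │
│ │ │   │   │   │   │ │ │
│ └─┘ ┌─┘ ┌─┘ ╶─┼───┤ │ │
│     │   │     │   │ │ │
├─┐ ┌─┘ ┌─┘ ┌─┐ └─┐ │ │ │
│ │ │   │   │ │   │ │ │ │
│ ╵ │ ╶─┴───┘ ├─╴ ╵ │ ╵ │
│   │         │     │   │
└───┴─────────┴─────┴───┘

Shortest path A → P at (2, 0): 14 steps
Shortest path A → Q at (8, 8): 40 steps

P is closer (14 steps vs 40 steps).

Path to P:

┌─────────┬─────────────┐
│A        │             │
│ ╶─┐ ╶───┤ ┌───┐ ╶─┬─╴ │
│↳ ↓│     │ │   │   │   │
├─┐ ├───┐ │ │ ╶─┴─┐ │ ┌─┤
│P│↓│↱ ↓│ │ │     │ │ │ │
│ │ ╵ ╷ │ ╵ └─╴ ╷ │ │ ╵ │
│↑│↳ ↑│↓│       │ │ │   │
│ └───┘ ├───┬───┴─┤ ├─┐ │
│↑ ← ← ↲│   │     │ │ │ │
│ ┌─────┴─┐ │ ╶─┐ ╵ │ │ │
│ │       │ │   │   │ │ │
│ │ ┌─┐ ╷ ╵ ├─╴ ├─┬─┘ │ │
│ │ │ │ │   │   │ │   │ │
│ │ ╵ │ │ ┌─┘ ┌─┘ │ ╷ │ │
│ │   │ │ │   │   │ │ │ │
│ │ ┌─┘ ├─┘ ┌─┘ ╷ ╵ │ │ │
│ │ │   │   │   │   │ │ │
│ └─┘ ┌─┘ ┌─┘ ╶─┼───┤ │ │
│     │   │     │   │ │ │
├─┐ ┌─┘ ┌─┘ ┌─┐ └─┐ │ │ │
│ │ │   │   │ │   │ │ │ │
│ ╵ │ ╶─┴───┘ ├─╴ ╵ │ ╵ │
│   │         │     │   │
└───┴─────────┴─────┴───┘

Path to Q:

┌─────────┬─────────────┐
│A → ↓    │↱ → → → → → ↓│
│ ╶─┐ ╶───┤ ┌───┐ ╶─┬─╴ │
│   │↳ → ↓│↑│   │   │↓ ↲│
├─┐ ├───┐ │ │ ╶─┴─┐ │ ┌─┤
│ │ │   │↓│↑│     │ │↓│ │
│ │ ╵ ╷ │ ╵ └─╴ ╷ │ │ ╵ │
│ │   │ │↳ ↑    │ │ │↳ ↓│
│ └───┘ ├───┬───┴─┤ ├─┐ │
│       │   │     │ │ │↓│
│ ┌─────┴─┐ │ ╶─┐ ╵ │ │ │
│ │       │ │   │   │ │↓│
│ │ ┌─┐ ╷ ╵ ├─╴ ├─┬─┘ │ │
│ │ │ │ │   │   │ │↓ ↰│↓│
│ │ ╵ │ │ ┌─┘ ┌─┘ │ ╷ │ │
│ │   │ │ │   │   │↓│↑│↓│
│ │ ┌─┘ ├─┘ ┌─┘ ╷ ╵ │ │ │
│ │ │   │   │   │Q ↲│↑│↓│
│ └─┘ ┌─┘ ┌─┘ ╶─┼───┤ │ │
│     │   │     │   │↑│↓│
├─┐ ┌─┘ ┌─┘ ┌─┐ └─┐ │ │ │
│ │ │   │   │ │   │ │↑│↓│
│ ╵ │ ╶─┴───┘ ├─╴ ╵ │ ╵ │
│   │         │     │↑ ↲│
└───┴─────────┴─────┴───┘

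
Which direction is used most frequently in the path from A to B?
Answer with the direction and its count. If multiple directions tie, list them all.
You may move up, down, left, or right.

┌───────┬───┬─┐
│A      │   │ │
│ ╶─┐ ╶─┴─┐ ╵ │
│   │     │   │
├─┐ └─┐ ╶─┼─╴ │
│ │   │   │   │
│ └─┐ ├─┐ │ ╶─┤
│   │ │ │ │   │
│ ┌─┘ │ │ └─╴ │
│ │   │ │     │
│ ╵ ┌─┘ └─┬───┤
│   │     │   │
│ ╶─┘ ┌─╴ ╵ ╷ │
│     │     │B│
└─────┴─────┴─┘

Directions: down, right, down, right, down, down, left, down, left, down, right, right, up, right, right, down, right, up, right, down
Counts: {'down': 8, 'right': 8, 'left': 2, 'up': 2}
Most common: down and right (tied at 8 times each)

Solution:

┌───────┬───┬─┐
│A      │   │ │
│ ╶─┐ ╶─┴─┐ ╵ │
│↳ ↓│     │   │
├─┐ └─┐ ╶─┼─╴ │
│ │↳ ↓│   │   │
│ └─┐ ├─┐ │ ╶─┤
│   │↓│ │ │   │
│ ┌─┘ │ │ └─╴ │
│ │↓ ↲│ │     │
│ ╵ ┌─┘ └─┬───┤
│↓ ↲│↱ → ↓│↱ ↓│
│ ╶─┘ ┌─╴ ╵ ╷ │
│↳ → ↑│  ↳ ↑│B│
└─────┴─────┴─┘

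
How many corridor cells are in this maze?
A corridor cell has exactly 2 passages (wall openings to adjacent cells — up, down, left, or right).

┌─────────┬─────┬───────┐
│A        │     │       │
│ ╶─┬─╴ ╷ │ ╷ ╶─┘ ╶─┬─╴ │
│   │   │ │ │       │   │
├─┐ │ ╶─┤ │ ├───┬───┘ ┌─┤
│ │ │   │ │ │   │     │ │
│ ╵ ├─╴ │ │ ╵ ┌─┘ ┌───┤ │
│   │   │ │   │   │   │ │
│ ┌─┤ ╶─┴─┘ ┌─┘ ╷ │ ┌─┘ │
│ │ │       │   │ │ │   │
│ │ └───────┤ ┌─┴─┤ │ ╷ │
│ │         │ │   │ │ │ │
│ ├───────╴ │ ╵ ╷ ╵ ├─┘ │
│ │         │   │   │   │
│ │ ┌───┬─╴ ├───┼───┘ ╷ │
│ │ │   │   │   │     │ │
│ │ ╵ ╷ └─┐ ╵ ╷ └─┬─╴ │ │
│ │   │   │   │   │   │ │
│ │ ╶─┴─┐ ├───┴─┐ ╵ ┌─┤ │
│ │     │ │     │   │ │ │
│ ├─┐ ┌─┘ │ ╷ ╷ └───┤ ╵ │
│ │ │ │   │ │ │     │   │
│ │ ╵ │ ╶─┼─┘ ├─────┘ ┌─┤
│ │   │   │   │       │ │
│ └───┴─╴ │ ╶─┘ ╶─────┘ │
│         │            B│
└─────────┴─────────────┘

Counting cells with exactly 2 passages:
Total corridor cells: 122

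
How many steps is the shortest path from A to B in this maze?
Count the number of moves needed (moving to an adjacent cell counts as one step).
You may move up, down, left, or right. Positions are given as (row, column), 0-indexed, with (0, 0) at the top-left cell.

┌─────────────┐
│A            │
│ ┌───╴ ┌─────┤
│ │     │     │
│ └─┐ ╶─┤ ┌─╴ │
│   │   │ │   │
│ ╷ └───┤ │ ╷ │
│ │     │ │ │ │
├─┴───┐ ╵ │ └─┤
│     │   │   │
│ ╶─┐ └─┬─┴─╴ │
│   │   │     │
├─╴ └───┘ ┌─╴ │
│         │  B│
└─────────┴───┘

Using BFS to find shortest path:
Start: (0, 0), End: (6, 6)
Path found:
(0,0) → (1,0) → (2,0) → (2,1) → (3,1) → (3,2) → (3,3) → (4,3) → (4,4) → (3,4) → (2,4) → (1,4) → (1,5) → (1,6) → (2,6) → (2,5) → (3,5) → (4,5) → (4,6) → (5,6) → (6,6)
Number of steps: 20

Solution:

┌─────────────┐
│A            │
│ ┌───╴ ┌─────┤
│↓│     │↱ → ↓│
│ └─┐ ╶─┤ ┌─╴ │
│↳ ↓│   │↑│↓ ↲│
│ ╷ └───┤ │ ╷ │
│ │↳ → ↓│↑│↓│ │
├─┴───┐ ╵ │ └─┤
│     │↳ ↑│↳ ↓│
│ ╶─┐ └─┬─┴─╴ │
│   │   │    ↓│
├─╴ └───┘ ┌─╴ │
│         │  B│
└─────────┴───┘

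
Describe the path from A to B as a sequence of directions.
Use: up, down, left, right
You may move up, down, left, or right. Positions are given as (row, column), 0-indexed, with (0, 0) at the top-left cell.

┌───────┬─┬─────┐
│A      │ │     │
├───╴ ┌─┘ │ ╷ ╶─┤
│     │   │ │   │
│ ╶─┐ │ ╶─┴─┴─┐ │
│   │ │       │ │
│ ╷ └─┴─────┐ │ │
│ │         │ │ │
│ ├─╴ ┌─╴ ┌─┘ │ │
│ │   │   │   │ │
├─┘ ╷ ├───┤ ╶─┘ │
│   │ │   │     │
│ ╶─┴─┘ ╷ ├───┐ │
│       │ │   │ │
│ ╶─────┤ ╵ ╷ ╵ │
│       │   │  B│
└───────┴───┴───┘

Finding the path and converting it to directions:
Path through cells: (0,0) → (0,1) → (0,2) → (1,2) → (1,1) → (1,0) → (2,0) → (2,1) → (3,1) → (3,2) → (4,2) → (4,1) → (5,1) → (5,0) → (6,0) → (6,1) → (6,2) → (6,3) → (5,3) → (5,4) → (6,4) → (7,4) → (7,5) → (6,5) → (6,6) → (7,6) → (7,7)
Directions: right, right, down, left, left, down, right, down, right, down, left, down, left, down, right, right, right, up, right, down, down, right, up, right, down, right

Solution:

┌───────┬─┬─────┐
│A → ↓  │ │     │
├───╴ ┌─┘ │ ╷ ╶─┤
│↓ ← ↲│   │ │   │
│ ╶─┐ │ ╶─┴─┴─┐ │
│↳ ↓│ │       │ │
│ ╷ └─┴─────┐ │ │
│ │↳ ↓      │ │ │
│ ├─╴ ┌─╴ ┌─┘ │ │
│ │↓ ↲│   │   │ │
├─┘ ╷ ├───┤ ╶─┘ │
│↓ ↲│ │↱ ↓│     │
│ ╶─┴─┘ ╷ ├───┐ │
│↳ → → ↑│↓│↱ ↓│ │
│ ╶─────┤ ╵ ╷ ╵ │
│       │↳ ↑│↳ B│
└───────┴───┴───┘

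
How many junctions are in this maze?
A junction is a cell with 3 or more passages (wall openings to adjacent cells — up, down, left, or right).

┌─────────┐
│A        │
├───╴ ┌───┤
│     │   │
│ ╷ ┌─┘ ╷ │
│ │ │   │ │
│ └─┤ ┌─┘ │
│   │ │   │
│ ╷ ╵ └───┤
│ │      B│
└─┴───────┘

Checking each cell for number of passages:

Junctions found (3+ passages):
  (0, 2): 3 passages
  (1, 1): 3 passages
  (3, 0): 3 passages
  (4, 2): 3 passages
Total junctions: 4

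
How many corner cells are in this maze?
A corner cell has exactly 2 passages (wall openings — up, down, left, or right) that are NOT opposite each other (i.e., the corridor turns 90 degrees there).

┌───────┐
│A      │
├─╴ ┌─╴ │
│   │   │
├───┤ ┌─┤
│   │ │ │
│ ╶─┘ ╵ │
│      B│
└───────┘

Counting corner cells (2 non-opposite passages):
Total corners: 7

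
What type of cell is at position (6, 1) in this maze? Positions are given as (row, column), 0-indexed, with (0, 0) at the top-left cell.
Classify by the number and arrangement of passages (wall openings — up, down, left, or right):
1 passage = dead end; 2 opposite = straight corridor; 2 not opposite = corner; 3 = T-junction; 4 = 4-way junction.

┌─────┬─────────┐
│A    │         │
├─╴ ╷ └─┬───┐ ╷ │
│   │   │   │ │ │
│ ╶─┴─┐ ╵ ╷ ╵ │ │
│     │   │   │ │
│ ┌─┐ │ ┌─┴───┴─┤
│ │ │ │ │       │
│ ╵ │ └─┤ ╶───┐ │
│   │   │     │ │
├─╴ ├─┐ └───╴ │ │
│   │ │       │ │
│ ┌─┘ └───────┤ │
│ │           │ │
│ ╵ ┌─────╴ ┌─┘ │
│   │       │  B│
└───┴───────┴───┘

Checking cell at (6, 1):
Number of passages: 2
Cell type: corner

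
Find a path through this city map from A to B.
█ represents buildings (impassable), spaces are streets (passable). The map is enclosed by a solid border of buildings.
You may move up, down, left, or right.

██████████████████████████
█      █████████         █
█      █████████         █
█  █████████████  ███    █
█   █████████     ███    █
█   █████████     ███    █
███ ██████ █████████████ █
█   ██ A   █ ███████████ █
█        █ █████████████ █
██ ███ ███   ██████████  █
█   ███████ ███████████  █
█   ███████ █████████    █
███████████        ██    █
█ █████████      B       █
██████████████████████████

Finding the shortest path from A to B:
Movement: cardinal only
Path length: 16 steps
Directions: right → right → right → down → down → right → down → down → down → down → right → right → right → right → right → right

Solution:

██████████████████████████
█      █████████         █
█      █████████         █
█  █████████████  ███    █
█   █████████     ███    █
█   █████████     ███    █
███ ██████ █████████████ █
█   ██ A→→↓█ ███████████ █
█        █↓█████████████ █
██ ███ ███↳↓ ██████████  █
█   ███████↓███████████  █
█   ███████↓█████████    █
███████████↓       ██    █
█ █████████↳→→→→→B       █
██████████████████████████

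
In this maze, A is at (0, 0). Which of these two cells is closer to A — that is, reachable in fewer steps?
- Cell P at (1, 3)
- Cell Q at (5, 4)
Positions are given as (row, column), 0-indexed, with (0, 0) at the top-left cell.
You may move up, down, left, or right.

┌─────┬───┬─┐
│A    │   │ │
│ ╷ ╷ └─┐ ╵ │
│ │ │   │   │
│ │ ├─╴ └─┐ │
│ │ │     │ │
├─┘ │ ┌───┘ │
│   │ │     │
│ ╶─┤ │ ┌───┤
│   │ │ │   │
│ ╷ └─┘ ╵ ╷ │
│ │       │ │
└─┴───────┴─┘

Shortest path A → P at (1, 3): 4 steps
Shortest path A → Q at (5, 4): 11 steps

P is closer (4 steps vs 11 steps).

Path to P:

┌─────┬───┬─┐
│A → ↓│   │ │
│ ╷ ╷ └─┐ ╵ │
│ │ │↳ P│   │
│ │ ├─╴ └─┐ │
│ │ │     │ │
├─┘ │ ┌───┘ │
│   │ │     │
│ ╶─┤ │ ┌───┤
│   │ │ │   │
│ ╷ └─┘ ╵ ╷ │
│ │       │ │
└─┴───────┴─┘

Path to Q:

┌─────┬───┬─┐
│A ↓  │   │ │
│ ╷ ╷ └─┐ ╵ │
│ │↓│   │   │
│ │ ├─╴ └─┐ │
│ │↓│     │ │
├─┘ │ ┌───┘ │
│↓ ↲│ │     │
│ ╶─┤ │ ┌───┤
│↳ ↓│ │ │   │
│ ╷ └─┘ ╵ ╷ │
│ │↳ → → Q│ │
└─┴───────┴─┘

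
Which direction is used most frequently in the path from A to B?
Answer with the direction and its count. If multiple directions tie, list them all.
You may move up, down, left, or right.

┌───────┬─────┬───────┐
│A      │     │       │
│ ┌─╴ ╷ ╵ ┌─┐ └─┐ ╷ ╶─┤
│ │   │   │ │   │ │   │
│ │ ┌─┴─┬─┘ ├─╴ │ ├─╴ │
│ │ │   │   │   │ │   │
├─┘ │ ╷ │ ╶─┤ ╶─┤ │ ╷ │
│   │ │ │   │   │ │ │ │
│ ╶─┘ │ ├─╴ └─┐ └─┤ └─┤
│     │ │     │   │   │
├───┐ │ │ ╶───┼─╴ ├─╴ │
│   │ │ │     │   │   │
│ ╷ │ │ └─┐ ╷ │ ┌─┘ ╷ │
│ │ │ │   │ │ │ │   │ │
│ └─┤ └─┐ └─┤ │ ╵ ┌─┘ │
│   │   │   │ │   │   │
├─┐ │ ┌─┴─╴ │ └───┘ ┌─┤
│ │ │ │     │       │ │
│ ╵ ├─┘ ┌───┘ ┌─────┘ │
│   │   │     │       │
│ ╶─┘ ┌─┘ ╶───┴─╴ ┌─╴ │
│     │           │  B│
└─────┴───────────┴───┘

Directions: right, right, right, down, right, up, right, right, down, right, down, left, down, right, down, right, down, left, down, down, right, up, right, up, right, down, down, left, down, left, left, left, down, left, left, down, right, right, right, right, up, right, right, down
Counts: {'right': 18, 'down': 14, 'up': 4, 'left': 8}
Most common: right (18 times)

Solution:

┌───────┬─────┬───────┐
│A → → ↓│↱ → ↓│       │
│ ┌─╴ ╷ ╵ ┌─┐ └─┐ ╷ ╶─┤
│ │   │↳ ↑│ │↳ ↓│ │   │
│ │ ┌─┴─┬─┘ ├─╴ │ ├─╴ │
│ │ │   │   │↓ ↲│ │   │
├─┘ │ ╷ │ ╶─┤ ╶─┤ │ ╷ │
│   │ │ │   │↳ ↓│ │ │ │
│ ╶─┘ │ ├─╴ └─┐ └─┤ └─┤
│     │ │     │↳ ↓│   │
├───┐ │ │ ╶───┼─╴ ├─╴ │
│   │ │ │     │↓ ↲│↱ ↓│
│ ╷ │ │ └─┐ ╷ │ ┌─┘ ╷ │
│ │ │ │   │ │ │↓│↱ ↑│↓│
│ └─┤ └─┐ └─┤ │ ╵ ┌─┘ │
│   │   │   │ │↳ ↑│↓ ↲│
├─┐ │ ┌─┴─╴ │ └───┘ ┌─┤
│ │ │ │     │↓ ← ← ↲│ │
│ ╵ ├─┘ ┌───┘ ┌─────┘ │
│   │   │↓ ← ↲│  ↱ → ↓│
│ ╶─┘ ┌─┘ ╶───┴─╴ ┌─╴ │
│     │  ↳ → → → ↑│  B│
└─────┴───────────┴───┘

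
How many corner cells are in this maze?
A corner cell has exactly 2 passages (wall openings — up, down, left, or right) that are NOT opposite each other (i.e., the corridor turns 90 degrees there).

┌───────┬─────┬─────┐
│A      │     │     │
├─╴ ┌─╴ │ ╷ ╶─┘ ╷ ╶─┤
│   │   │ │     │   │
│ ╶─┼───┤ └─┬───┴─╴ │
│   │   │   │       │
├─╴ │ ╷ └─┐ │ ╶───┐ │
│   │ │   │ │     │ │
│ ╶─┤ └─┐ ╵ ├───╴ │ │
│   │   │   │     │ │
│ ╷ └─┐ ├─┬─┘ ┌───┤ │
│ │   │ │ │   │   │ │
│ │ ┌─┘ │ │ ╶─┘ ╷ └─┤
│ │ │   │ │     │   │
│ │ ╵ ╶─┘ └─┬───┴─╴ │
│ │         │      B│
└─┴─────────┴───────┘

Counting corner cells (2 non-opposite passages):
Total corners: 42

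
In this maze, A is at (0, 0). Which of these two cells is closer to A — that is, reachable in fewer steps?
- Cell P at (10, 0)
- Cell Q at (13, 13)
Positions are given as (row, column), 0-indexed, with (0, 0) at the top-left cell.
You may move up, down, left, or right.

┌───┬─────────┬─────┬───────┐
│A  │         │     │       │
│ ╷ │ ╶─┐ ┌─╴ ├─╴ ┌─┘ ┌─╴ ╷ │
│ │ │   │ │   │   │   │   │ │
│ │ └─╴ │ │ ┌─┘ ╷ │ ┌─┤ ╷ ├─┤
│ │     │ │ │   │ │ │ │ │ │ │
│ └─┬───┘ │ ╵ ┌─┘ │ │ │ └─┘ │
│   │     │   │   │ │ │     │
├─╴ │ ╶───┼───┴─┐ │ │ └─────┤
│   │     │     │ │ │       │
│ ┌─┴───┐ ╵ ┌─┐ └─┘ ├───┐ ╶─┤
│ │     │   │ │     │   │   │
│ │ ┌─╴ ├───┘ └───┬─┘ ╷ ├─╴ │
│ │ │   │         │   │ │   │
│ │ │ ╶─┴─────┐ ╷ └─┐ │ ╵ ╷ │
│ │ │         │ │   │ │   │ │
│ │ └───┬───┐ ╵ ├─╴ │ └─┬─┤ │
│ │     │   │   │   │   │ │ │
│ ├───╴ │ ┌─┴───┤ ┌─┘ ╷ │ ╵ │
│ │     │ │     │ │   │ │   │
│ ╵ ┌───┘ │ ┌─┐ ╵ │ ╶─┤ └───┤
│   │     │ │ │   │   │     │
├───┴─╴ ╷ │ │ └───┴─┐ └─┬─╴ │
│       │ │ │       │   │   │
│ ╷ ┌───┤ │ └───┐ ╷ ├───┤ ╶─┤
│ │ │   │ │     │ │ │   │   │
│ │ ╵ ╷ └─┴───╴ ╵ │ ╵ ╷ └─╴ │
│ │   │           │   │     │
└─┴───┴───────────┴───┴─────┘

Shortest path A → P at (10, 0): 12 steps
Shortest path A → Q at (13, 13): 64 steps

P is closer (12 steps vs 64 steps).

Path to P:

┌───┬─────────┬─────┬───────┐
│A  │         │     │       │
│ ╷ │ ╶─┐ ┌─╴ ├─╴ ┌─┘ ┌─╴ ╷ │
│↓│ │   │ │   │   │   │   │ │
│ │ └─╴ │ │ ┌─┘ ╷ │ ┌─┤ ╷ ├─┤
│↓│     │ │ │   │ │ │ │ │ │ │
│ └─┬───┘ │ ╵ ┌─┘ │ │ │ └─┘ │
│↳ ↓│     │   │   │ │ │     │
├─╴ │ ╶───┼───┴─┐ │ │ └─────┤
│↓ ↲│     │     │ │ │       │
│ ┌─┴───┐ ╵ ┌─┐ └─┘ ├───┐ ╶─┤
│↓│     │   │ │     │   │   │
│ │ ┌─╴ ├───┘ └───┬─┘ ╷ ├─╴ │
│↓│ │   │         │   │ │   │
│ │ │ ╶─┴─────┐ ╷ └─┐ │ ╵ ╷ │
│↓│ │         │ │   │ │   │ │
│ │ └───┬───┐ ╵ ├─╴ │ └─┬─┤ │
│↓│     │   │   │   │   │ │ │
│ ├───╴ │ ┌─┴───┤ ┌─┘ ╷ │ ╵ │
│↓│     │ │     │ │   │ │   │
│ ╵ ┌───┘ │ ┌─┐ ╵ │ ╶─┤ └───┤
│P  │     │ │ │   │   │     │
├───┴─╴ ╷ │ │ └───┴─┐ └─┬─╴ │
│       │ │ │       │   │   │
│ ╷ ┌───┤ │ └───┐ ╷ ├───┤ ╶─┤
│ │ │   │ │     │ │ │   │   │
│ │ ╵ ╷ └─┴───╴ ╵ │ ╵ ╷ └─╴ │
│ │   │           │   │     │
└─┴───┴───────────┴───┴─────┘

Path to Q:

┌───┬─────────┬─────┬───────┐
│A  │         │     │       │
│ ╷ │ ╶─┐ ┌─╴ ├─╴ ┌─┘ ┌─╴ ╷ │
│↓│ │   │ │   │   │   │   │ │
│ │ └─╴ │ │ ┌─┘ ╷ │ ┌─┤ ╷ ├─┤
│↓│     │ │ │   │ │ │ │ │ │ │
│ └─┬───┘ │ ╵ ┌─┘ │ │ │ └─┘ │
│↳ ↓│     │   │   │ │ │     │
├─╴ │ ╶───┼───┴─┐ │ │ └─────┤
│↓ ↲│     │     │ │ │       │
│ ┌─┴───┐ ╵ ┌─┐ └─┘ ├───┐ ╶─┤
│↓│↱ → ↓│   │ │     │   │   │
│ │ ┌─╴ ├───┘ └───┬─┘ ╷ ├─╴ │
│↓│↑│↓ ↲│      ↱ ↓│   │ │   │
│ │ │ ╶─┴─────┐ ╷ └─┐ │ ╵ ╷ │
│↓│↑│↳ → → → ↓│↑│↳ ↓│ │   │ │
│ │ └───┬───┐ ╵ ├─╴ │ └─┬─┤ │
│↓│↑ ← ↰│   │↳ ↑│↓ ↲│   │ │ │
│ ├───╴ │ ┌─┴───┤ ┌─┘ ╷ │ ╵ │
│↓│↱ → ↑│ │↓ ← ↰│↓│   │ │   │
│ ╵ ┌───┘ │ ┌─┐ ╵ │ ╶─┤ └───┤
│↳ ↑│     │↓│ │↑ ↲│   │     │
├───┴─╴ ╷ │ │ └───┴─┐ └─┬─╴ │
│       │ │↓│    ↱ ↓│   │   │
│ ╷ ┌───┤ │ └───┐ ╷ ├───┤ ╶─┤
│ │ │   │ │↳ → ↓│↑│↓│↱ ↓│   │
│ │ ╵ ╷ └─┴───╴ ╵ │ ╵ ╷ └─╴ │
│ │   │        ↳ ↑│↳ ↑│↳ → Q│
└─┴───┴───────────┴───┴─────┘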